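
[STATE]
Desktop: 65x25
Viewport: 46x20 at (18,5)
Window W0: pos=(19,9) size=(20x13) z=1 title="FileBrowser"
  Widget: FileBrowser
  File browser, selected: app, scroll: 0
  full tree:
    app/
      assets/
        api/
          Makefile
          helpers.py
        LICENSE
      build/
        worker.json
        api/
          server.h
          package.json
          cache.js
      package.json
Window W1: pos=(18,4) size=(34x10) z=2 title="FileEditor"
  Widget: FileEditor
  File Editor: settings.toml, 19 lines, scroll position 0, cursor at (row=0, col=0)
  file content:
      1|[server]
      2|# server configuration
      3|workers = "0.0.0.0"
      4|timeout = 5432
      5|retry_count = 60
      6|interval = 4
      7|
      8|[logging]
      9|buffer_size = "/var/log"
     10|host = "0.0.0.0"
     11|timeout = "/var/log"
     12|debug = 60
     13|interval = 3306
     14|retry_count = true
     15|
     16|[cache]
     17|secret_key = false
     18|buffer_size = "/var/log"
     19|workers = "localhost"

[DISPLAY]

┃ FileEditor                     ┃            
┠────────────────────────────────┨            
┃█server]                       ▲┃            
┃# server configuration         █┃            
┃workers = "0.0.0.0"            ░┃            
┃timeout = 5432                 ░┃            
┃retry_count = 60               ░┃            
┃interval = 4                   ▼┃            
┗━━━━━━━━━━━━━━━━━━━━━━━━━━━━━━━━┛            
 ┃    [+] build/    ┃                         
 ┃    package.json  ┃                         
 ┃                  ┃                         
 ┃                  ┃                         
 ┃                  ┃                         
 ┃                  ┃                         
 ┃                  ┃                         
 ┗━━━━━━━━━━━━━━━━━━┛                         
                                              
                                              
                                              


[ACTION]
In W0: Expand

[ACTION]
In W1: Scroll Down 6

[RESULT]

┃ FileEditor                     ┃            
┠────────────────────────────────┨            
┃                               ▲┃            
┃[logging]                      ░┃            
┃buffer_size = "/var/log"       █┃            
┃host = "0.0.0.0"               ░┃            
┃timeout = "/var/log"           ░┃            
┃debug = 60                     ▼┃            
┗━━━━━━━━━━━━━━━━━━━━━━━━━━━━━━━━┛            
 ┃    [+] build/    ┃                         
 ┃    package.json  ┃                         
 ┃                  ┃                         
 ┃                  ┃                         
 ┃                  ┃                         
 ┃                  ┃                         
 ┃                  ┃                         
 ┗━━━━━━━━━━━━━━━━━━┛                         
                                              
                                              
                                              


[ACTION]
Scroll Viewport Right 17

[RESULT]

 FileEditor                     ┃             
────────────────────────────────┨             
                               ▲┃             
[logging]                      ░┃             
buffer_size = "/var/log"       █┃             
host = "0.0.0.0"               ░┃             
timeout = "/var/log"           ░┃             
debug = 60                     ▼┃             
━━━━━━━━━━━━━━━━━━━━━━━━━━━━━━━━┛             
┃    [+] build/    ┃                          
┃    package.json  ┃                          
┃                  ┃                          
┃                  ┃                          
┃                  ┃                          
┃                  ┃                          
┃                  ┃                          
┗━━━━━━━━━━━━━━━━━━┛                          
                                              
                                              
                                              


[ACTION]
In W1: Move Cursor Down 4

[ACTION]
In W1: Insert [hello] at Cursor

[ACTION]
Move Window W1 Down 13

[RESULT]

                                              
                                              
                                              
                                              
┏━━━━━━━━━━━━━━━━━━┓                          
┃ FileBrowser      ┃                          
┠──────────────────┨                          
┃> [-] app/        ┃                          
┃    [+] assets/   ┃                          
┃    [+] build/    ┃                          
━━━━━━━━━━━━━━━━━━━━━━━━━━━━━━━━┓             
 FileEditor                     ┃             
────────────────────────────────┨             
                               ▲┃             
[logging]                      ░┃             
buffer_size = "/var/log"       █┃             
host = "0.0.0.0"               ░┃             
timeout = "/var/log"           ░┃             
debug = 60                     ▼┃             
━━━━━━━━━━━━━━━━━━━━━━━━━━━━━━━━┛             


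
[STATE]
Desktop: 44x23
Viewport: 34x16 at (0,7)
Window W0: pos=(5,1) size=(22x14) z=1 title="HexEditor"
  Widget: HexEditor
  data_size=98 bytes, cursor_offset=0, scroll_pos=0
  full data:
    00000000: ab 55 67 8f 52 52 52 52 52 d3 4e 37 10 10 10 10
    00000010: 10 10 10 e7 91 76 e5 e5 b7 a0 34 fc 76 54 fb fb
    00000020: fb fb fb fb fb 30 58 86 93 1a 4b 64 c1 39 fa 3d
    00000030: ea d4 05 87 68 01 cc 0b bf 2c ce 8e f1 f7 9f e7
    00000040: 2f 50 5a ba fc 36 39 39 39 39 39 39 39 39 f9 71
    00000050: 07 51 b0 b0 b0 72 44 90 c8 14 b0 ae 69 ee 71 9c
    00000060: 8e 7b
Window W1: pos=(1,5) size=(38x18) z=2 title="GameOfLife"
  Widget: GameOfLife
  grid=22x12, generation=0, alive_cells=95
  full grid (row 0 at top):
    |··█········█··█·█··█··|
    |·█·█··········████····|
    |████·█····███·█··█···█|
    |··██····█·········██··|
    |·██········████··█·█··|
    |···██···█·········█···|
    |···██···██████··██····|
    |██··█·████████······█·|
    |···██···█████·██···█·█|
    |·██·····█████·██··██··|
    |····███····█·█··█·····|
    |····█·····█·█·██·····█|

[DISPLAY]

 ┠────────────────────────────────
 ┃Gen: 0                          
 ┃··█········█··█·█··█··          
 ┃·█·█··········████····          
 ┃████·█····███·█··█···█          
 ┃··██····█·········██··          
 ┃·██········████··█·█··          
 ┃···██···█·········█···          
 ┃···██···██████··██····          
 ┃██··█·████████······█·          
 ┃···██···█████·██···█·█          
 ┃·██·····█████·██··██··          
 ┃····███····█·█··█·····          
 ┃····█·····█·█·██·····█          
 ┃                                
 ┗━━━━━━━━━━━━━━━━━━━━━━━━━━━━━━━━


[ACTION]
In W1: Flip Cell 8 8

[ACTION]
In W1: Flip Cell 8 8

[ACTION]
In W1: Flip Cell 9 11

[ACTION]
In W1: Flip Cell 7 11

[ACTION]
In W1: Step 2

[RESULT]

 ┠────────────────────────────────
 ┃Gen: 2                          
 ┃···█·········█·████···          
 ┃·█·█·······██·█···█···          
 ┃██·██·····███·████·█··          
 ┃██·········█··█·██·██·          
 ┃···███·······█████·██·          
 ┃···█········█·█·█·█···          
 ┃···█··········█··█····          
 ┃·██·█·········██████··          
 ┃·████··········█··█···          
 ┃··█···█········██·█·█·          
 ┃···███······███·██·█··          
 ┃···███······████······          
 ┃                                
 ┗━━━━━━━━━━━━━━━━━━━━━━━━━━━━━━━━


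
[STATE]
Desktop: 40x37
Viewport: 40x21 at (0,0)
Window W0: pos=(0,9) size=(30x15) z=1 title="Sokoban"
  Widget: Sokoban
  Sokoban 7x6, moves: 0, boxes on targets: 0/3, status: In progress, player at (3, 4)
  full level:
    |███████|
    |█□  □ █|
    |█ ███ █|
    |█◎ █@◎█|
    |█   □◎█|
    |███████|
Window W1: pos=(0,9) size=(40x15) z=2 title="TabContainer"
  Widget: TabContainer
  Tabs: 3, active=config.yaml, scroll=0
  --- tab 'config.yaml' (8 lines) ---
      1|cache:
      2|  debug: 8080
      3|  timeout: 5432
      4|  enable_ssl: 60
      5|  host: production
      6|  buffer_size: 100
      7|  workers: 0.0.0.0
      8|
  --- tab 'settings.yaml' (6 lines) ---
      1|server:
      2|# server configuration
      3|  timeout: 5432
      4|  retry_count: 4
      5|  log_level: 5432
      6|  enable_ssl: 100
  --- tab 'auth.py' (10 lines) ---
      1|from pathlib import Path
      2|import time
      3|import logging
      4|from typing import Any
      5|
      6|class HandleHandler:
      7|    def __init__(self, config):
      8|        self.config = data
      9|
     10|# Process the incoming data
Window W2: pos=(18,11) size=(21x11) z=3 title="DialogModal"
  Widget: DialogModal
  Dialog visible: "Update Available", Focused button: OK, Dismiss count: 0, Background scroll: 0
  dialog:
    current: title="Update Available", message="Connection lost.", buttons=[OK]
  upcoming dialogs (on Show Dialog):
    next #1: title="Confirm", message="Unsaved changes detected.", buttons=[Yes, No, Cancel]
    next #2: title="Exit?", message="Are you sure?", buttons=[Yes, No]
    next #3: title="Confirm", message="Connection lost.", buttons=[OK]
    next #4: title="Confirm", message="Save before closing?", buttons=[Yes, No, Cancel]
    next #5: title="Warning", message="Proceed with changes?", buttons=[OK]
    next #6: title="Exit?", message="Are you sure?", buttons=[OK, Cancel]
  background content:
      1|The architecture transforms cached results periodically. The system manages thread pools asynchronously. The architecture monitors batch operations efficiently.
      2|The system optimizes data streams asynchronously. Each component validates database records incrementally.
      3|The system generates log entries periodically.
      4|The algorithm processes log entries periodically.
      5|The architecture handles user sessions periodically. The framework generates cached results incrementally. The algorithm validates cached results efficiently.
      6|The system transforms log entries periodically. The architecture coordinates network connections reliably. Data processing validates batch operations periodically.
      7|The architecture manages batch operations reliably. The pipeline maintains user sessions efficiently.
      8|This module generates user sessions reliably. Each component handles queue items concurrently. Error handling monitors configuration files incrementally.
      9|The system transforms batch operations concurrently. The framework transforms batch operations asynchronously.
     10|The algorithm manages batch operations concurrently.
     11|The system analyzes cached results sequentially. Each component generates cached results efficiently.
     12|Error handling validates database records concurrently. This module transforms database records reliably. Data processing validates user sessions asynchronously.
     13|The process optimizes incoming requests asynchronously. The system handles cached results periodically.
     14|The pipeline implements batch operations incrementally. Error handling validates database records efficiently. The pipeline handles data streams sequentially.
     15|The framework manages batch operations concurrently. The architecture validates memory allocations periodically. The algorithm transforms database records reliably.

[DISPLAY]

                                        
                                        
                                        
                                        
                                        
                                        
                                        
                                        
                                        
┏━━━━━━━━━━━━━━━━━━━━━━━━━━━━━━━━━━━━━━┓
┃ TabContainer                         ┃
┠─────────────────┏━━━━━━━━━━━━━━━━━━━┓┨
┃[config.yaml]│ se┃ DialogModal       ┃┃
┃─────────────────┠───────────────────┨┃
┃cache:           ┃The architecture tr┃┃
┃  debug: 8080    ┃Th┌─────────────┐ze┃┃
┃  timeout: 5432  ┃Th│Update Availa│te┃┃
┃  enable_ssl: 60 ┃Th│Connection lo│ce┃┃
┃  host: productio┃Th│     [OK]    │ha┃┃
┃  buffer_size: 10┃Th└─────────────┘or┃┃
┃  workers: 0.0.0.┃The architecture ma┃┃


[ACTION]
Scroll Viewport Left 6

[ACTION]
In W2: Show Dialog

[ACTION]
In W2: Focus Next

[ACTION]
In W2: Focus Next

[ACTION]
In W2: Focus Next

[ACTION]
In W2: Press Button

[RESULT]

                                        
                                        
                                        
                                        
                                        
                                        
                                        
                                        
                                        
┏━━━━━━━━━━━━━━━━━━━━━━━━━━━━━━━━━━━━━━┓
┃ TabContainer                         ┃
┠─────────────────┏━━━━━━━━━━━━━━━━━━━┓┨
┃[config.yaml]│ se┃ DialogModal       ┃┃
┃─────────────────┠───────────────────┨┃
┃cache:           ┃The architecture tr┃┃
┃  debug: 8080    ┃The system optimize┃┃
┃  timeout: 5432  ┃The system generate┃┃
┃  enable_ssl: 60 ┃The algorithm proce┃┃
┃  host: productio┃The architecture ha┃┃
┃  buffer_size: 10┃The system transfor┃┃
┃  workers: 0.0.0.┃The architecture ma┃┃


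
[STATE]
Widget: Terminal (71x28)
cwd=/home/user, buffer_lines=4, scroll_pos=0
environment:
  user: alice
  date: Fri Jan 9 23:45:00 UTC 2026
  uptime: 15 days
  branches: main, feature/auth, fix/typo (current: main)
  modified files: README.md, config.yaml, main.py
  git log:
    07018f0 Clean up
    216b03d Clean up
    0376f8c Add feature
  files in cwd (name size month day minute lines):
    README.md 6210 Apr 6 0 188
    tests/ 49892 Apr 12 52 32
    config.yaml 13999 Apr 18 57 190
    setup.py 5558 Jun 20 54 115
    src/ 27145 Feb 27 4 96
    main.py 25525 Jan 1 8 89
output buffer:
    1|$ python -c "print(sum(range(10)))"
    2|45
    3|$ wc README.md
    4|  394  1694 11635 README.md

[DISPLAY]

$ python -c "print(sum(range(10)))"                                    
45                                                                     
$ wc README.md                                                         
  394  1694 11635 README.md                                            
$ █                                                                    
                                                                       
                                                                       
                                                                       
                                                                       
                                                                       
                                                                       
                                                                       
                                                                       
                                                                       
                                                                       
                                                                       
                                                                       
                                                                       
                                                                       
                                                                       
                                                                       
                                                                       
                                                                       
                                                                       
                                                                       
                                                                       
                                                                       
                                                                       


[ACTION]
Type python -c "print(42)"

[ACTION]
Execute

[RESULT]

$ python -c "print(sum(range(10)))"                                    
45                                                                     
$ wc README.md                                                         
  394  1694 11635 README.md                                            
$ python -c "print(42)"                                                
42                                                                     
$ █                                                                    
                                                                       
                                                                       
                                                                       
                                                                       
                                                                       
                                                                       
                                                                       
                                                                       
                                                                       
                                                                       
                                                                       
                                                                       
                                                                       
                                                                       
                                                                       
                                                                       
                                                                       
                                                                       
                                                                       
                                                                       
                                                                       


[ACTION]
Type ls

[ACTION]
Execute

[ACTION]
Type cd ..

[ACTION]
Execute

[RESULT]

$ python -c "print(sum(range(10)))"                                    
45                                                                     
$ wc README.md                                                         
  394  1694 11635 README.md                                            
$ python -c "print(42)"                                                
42                                                                     
$ ls                                                                   
README.md  tests/  config.yaml  setup.py  src/  main.py                
$ cd ..                                                                
                                                                       
$ █                                                                    
                                                                       
                                                                       
                                                                       
                                                                       
                                                                       
                                                                       
                                                                       
                                                                       
                                                                       
                                                                       
                                                                       
                                                                       
                                                                       
                                                                       
                                                                       
                                                                       
                                                                       


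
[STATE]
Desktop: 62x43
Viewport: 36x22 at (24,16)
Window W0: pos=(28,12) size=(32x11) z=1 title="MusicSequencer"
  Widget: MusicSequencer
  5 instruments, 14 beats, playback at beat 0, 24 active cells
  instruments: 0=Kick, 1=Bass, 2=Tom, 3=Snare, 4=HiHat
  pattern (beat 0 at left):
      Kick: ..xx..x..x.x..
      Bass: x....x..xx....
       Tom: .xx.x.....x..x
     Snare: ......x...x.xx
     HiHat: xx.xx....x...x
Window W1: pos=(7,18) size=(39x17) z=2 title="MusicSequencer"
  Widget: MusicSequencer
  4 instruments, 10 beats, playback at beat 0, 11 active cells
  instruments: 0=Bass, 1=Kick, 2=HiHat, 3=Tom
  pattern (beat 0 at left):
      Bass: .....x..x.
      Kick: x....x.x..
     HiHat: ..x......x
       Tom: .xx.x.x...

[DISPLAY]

    ┃  Kick··██··█··█·█··          ┃
    ┃  Bass█····█··██····          ┃
━━━━━━━━━━━━━━━━━━━━━┓··█          ┃
                     ┃·██          ┃
─────────────────────┨··█          ┃
                     ┃             ┃
                     ┃━━━━━━━━━━━━━┛
                     ┃              
                     ┃              
                     ┃              
                     ┃              
                     ┃              
                     ┃              
                     ┃              
                     ┃              
                     ┃              
                     ┃              
                     ┃              
━━━━━━━━━━━━━━━━━━━━━┛              
                                    
                                    
                                    


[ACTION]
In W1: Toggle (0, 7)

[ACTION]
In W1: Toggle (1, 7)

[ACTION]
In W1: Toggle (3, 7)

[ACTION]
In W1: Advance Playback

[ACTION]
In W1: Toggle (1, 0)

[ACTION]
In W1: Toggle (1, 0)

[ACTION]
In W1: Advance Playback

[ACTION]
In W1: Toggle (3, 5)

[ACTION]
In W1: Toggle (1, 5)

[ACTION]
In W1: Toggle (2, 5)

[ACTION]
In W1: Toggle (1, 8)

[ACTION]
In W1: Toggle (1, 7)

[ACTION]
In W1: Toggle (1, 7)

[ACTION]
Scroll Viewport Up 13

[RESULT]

                                    
                                    
                                    
                                    
                                    
                                    
                                    
                                    
                                    
    ┏━━━━━━━━━━━━━━━━━━━━━━━━━━━━━━┓
    ┃ MusicSequencer               ┃
    ┠──────────────────────────────┨
    ┃      ▼1234567890123          ┃
    ┃  Kick··██··█··█·█··          ┃
    ┃  Bass█····█··██····          ┃
━━━━━━━━━━━━━━━━━━━━━┓··█          ┃
                     ┃·██          ┃
─────────────────────┨··█          ┃
                     ┃             ┃
                     ┃━━━━━━━━━━━━━┛
                     ┃              
                     ┃              


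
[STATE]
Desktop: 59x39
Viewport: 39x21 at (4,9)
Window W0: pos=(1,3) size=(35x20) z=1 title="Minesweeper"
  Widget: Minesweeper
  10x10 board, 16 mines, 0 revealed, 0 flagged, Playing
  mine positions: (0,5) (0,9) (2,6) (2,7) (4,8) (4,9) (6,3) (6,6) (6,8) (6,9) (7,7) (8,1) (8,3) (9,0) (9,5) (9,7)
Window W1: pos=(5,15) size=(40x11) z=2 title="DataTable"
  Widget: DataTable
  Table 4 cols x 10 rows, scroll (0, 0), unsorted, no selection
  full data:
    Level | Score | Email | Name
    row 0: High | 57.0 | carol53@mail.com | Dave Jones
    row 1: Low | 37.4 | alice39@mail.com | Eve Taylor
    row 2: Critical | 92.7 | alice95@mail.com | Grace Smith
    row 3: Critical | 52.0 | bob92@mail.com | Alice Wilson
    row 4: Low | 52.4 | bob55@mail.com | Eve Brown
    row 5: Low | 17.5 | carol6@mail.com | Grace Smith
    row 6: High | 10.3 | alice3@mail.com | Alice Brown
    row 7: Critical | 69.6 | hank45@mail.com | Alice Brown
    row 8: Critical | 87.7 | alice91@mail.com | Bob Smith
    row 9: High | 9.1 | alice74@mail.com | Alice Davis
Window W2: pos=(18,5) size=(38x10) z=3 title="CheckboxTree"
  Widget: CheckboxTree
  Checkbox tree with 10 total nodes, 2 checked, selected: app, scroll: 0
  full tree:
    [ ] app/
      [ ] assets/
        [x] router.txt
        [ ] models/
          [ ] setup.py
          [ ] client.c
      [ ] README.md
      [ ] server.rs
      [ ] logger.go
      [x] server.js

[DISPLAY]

■■■■■■■■      ┃   [-] assets/          
■■■■■■■■      ┃     [x] router.txt     
■■■■■■■■      ┃     [ ] models/        
■■■■■■■■      ┃       [ ] setup.py     
■■■■■■■■      ┃       [ ] client.c     
■■■■■■■■      ┗━━━━━━━━━━━━━━━━━━━━━━━━
■┏━━━━━━━━━━━━━━━━━━━━━━━━━━━━━━━━━━━━━
 ┃ DataTable                           
 ┠─────────────────────────────────────
 ┃Level   │Score│Email           │Name 
 ┃────────┼─────┼────────────────┼─────
 ┃High    │57.0 │carol53@mail.com│Dave 
 ┃Low     │37.4 │alice39@mail.com│Eve T
━┃Critical│92.7 │alice95@mail.com│Grace
 ┃Critical│52.0 │bob92@mail.com  │Alice
 ┃Low     │52.4 │bob55@mail.com  │Eve B
 ┗━━━━━━━━━━━━━━━━━━━━━━━━━━━━━━━━━━━━━
                                       
                                       
                                       
                                       


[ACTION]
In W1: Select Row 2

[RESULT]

■■■■■■■■      ┃   [-] assets/          
■■■■■■■■      ┃     [x] router.txt     
■■■■■■■■      ┃     [ ] models/        
■■■■■■■■      ┃       [ ] setup.py     
■■■■■■■■      ┃       [ ] client.c     
■■■■■■■■      ┗━━━━━━━━━━━━━━━━━━━━━━━━
■┏━━━━━━━━━━━━━━━━━━━━━━━━━━━━━━━━━━━━━
 ┃ DataTable                           
 ┠─────────────────────────────────────
 ┃Level   │Score│Email           │Name 
 ┃────────┼─────┼────────────────┼─────
 ┃High    │57.0 │carol53@mail.com│Dave 
 ┃Low     │37.4 │alice39@mail.com│Eve T
━┃>ritical│92.7 │alice95@mail.com│Grace
 ┃Critical│52.0 │bob92@mail.com  │Alice
 ┃Low     │52.4 │bob55@mail.com  │Eve B
 ┗━━━━━━━━━━━━━━━━━━━━━━━━━━━━━━━━━━━━━
                                       
                                       
                                       
                                       


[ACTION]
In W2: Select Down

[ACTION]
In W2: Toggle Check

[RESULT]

■■■■■■■■      ┃>  [x] assets/          
■■■■■■■■      ┃     [x] router.txt     
■■■■■■■■      ┃     [x] models/        
■■■■■■■■      ┃       [x] setup.py     
■■■■■■■■      ┃       [x] client.c     
■■■■■■■■      ┗━━━━━━━━━━━━━━━━━━━━━━━━
■┏━━━━━━━━━━━━━━━━━━━━━━━━━━━━━━━━━━━━━
 ┃ DataTable                           
 ┠─────────────────────────────────────
 ┃Level   │Score│Email           │Name 
 ┃────────┼─────┼────────────────┼─────
 ┃High    │57.0 │carol53@mail.com│Dave 
 ┃Low     │37.4 │alice39@mail.com│Eve T
━┃>ritical│92.7 │alice95@mail.com│Grace
 ┃Critical│52.0 │bob92@mail.com  │Alice
 ┃Low     │52.4 │bob55@mail.com  │Eve B
 ┗━━━━━━━━━━━━━━━━━━━━━━━━━━━━━━━━━━━━━
                                       
                                       
                                       
                                       


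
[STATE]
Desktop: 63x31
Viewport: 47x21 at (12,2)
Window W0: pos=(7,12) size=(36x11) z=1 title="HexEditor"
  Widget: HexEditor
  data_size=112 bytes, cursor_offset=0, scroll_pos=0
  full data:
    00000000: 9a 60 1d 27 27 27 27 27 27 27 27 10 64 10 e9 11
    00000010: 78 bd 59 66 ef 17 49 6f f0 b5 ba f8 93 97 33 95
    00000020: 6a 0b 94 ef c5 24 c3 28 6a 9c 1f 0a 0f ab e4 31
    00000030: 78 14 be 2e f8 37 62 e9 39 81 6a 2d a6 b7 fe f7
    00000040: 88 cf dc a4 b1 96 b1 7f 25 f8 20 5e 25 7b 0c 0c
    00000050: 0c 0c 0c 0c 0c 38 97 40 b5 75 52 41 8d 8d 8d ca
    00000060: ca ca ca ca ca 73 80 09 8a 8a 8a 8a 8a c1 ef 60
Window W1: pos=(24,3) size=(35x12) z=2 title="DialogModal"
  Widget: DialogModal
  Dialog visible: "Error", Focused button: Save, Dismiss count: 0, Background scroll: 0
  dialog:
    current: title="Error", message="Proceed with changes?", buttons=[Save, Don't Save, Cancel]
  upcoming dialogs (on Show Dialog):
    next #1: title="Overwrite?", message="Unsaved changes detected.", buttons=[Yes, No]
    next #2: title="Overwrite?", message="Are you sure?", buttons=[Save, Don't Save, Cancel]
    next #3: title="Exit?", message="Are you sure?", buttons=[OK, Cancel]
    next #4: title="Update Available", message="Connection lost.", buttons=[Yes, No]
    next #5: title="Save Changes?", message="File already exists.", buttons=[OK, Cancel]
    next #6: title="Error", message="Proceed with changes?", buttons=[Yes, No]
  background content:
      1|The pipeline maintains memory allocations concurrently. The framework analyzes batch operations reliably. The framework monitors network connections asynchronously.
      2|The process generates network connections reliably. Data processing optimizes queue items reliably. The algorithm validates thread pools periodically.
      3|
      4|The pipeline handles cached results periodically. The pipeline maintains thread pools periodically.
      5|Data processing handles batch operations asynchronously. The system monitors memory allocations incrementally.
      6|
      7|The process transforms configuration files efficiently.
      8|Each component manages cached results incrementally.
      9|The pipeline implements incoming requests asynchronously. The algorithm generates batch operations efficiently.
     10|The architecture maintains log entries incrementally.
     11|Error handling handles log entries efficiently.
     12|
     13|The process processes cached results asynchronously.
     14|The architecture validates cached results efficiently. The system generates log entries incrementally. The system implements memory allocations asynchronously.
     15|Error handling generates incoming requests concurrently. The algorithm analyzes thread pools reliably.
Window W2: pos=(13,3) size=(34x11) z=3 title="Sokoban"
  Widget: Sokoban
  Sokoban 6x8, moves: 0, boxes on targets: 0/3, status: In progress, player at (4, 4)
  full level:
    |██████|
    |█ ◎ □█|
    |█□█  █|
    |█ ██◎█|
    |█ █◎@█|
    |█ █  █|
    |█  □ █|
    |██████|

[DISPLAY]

                                               
 ┏━━━━━━━━━━━━━━━━━━━━━━━━━━━━━━━━┓━━━━━━━━━━━┓
 ┃ Sokoban                        ┃           ┃
 ┠────────────────────────────────┨───────────┨
 ┃██████                          ┃ memory all┃
 ┃█ ◎ □█                          ┃────────┐on┃
 ┃█□█  █                          ┃        │  ┃
 ┃█ ██◎█                          ┃nges?   │ul┃
 ┃█ █◎@█                          ┃  Cancel│pe┃
 ┃█ █  █                          ┃────────┘  ┃
━┃█  □ █                          ┃ configurat┃
E┗━━━━━━━━━━━━━━━━━━━━━━━━━━━━━━━━┛ cached res┃
────────────┗━━━━━━━━━━━━━━━━━━━━━━━━━━━━━━━━━┛
0000  9A 60 1d 27 27 27 27 27 ┃                
0010  78 bd 59 66 ef 17 49 6f ┃                
0020  6a 0b 94 ef c5 24 c3 28 ┃                
0030  78 14 be 2e f8 37 62 e9 ┃                
0040  88 cf dc a4 b1 96 b1 7f ┃                
0050  0c 0c 0c 0c 0c 38 97 40 ┃                
0060  ca ca ca ca ca 73 80 09 ┃                
━━━━━━━━━━━━━━━━━━━━━━━━━━━━━━┛                


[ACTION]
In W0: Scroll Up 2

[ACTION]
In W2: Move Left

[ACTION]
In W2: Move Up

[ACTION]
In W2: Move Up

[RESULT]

                                               
 ┏━━━━━━━━━━━━━━━━━━━━━━━━━━━━━━━━┓━━━━━━━━━━━┓
 ┃ Sokoban                        ┃           ┃
 ┠────────────────────────────────┨───────────┨
 ┃██████                          ┃ memory all┃
 ┃█ ◎ □█                          ┃────────┐on┃
 ┃█□█  █                          ┃        │  ┃
 ┃█ ██◎█                          ┃nges?   │ul┃
 ┃█ █+ █                          ┃  Cancel│pe┃
 ┃█ █  █                          ┃────────┘  ┃
━┃█  □ █                          ┃ configurat┃
E┗━━━━━━━━━━━━━━━━━━━━━━━━━━━━━━━━┛ cached res┃
────────────┗━━━━━━━━━━━━━━━━━━━━━━━━━━━━━━━━━┛
0000  9A 60 1d 27 27 27 27 27 ┃                
0010  78 bd 59 66 ef 17 49 6f ┃                
0020  6a 0b 94 ef c5 24 c3 28 ┃                
0030  78 14 be 2e f8 37 62 e9 ┃                
0040  88 cf dc a4 b1 96 b1 7f ┃                
0050  0c 0c 0c 0c 0c 38 97 40 ┃                
0060  ca ca ca ca ca 73 80 09 ┃                
━━━━━━━━━━━━━━━━━━━━━━━━━━━━━━┛                


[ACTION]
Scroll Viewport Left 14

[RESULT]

                                               
             ┏━━━━━━━━━━━━━━━━━━━━━━━━━━━━━━━━┓
             ┃ Sokoban                        ┃
             ┠────────────────────────────────┨
             ┃██████                          ┃
             ┃█ ◎ □█                          ┃
             ┃█□█  █                          ┃
             ┃█ ██◎█                          ┃
             ┃█ █+ █                          ┃
             ┃█ █  █                          ┃
       ┏━━━━━┃█  □ █                          ┃
       ┃ HexE┗━━━━━━━━━━━━━━━━━━━━━━━━━━━━━━━━┛
       ┠────────────────┗━━━━━━━━━━━━━━━━━━━━━━
       ┃00000000  9A 60 1d 27 27 27 27 27 ┃    
       ┃00000010  78 bd 59 66 ef 17 49 6f ┃    
       ┃00000020  6a 0b 94 ef c5 24 c3 28 ┃    
       ┃00000030  78 14 be 2e f8 37 62 e9 ┃    
       ┃00000040  88 cf dc a4 b1 96 b1 7f ┃    
       ┃00000050  0c 0c 0c 0c 0c 38 97 40 ┃    
       ┃00000060  ca ca ca ca ca 73 80 09 ┃    
       ┗━━━━━━━━━━━━━━━━━━━━━━━━━━━━━━━━━━┛    


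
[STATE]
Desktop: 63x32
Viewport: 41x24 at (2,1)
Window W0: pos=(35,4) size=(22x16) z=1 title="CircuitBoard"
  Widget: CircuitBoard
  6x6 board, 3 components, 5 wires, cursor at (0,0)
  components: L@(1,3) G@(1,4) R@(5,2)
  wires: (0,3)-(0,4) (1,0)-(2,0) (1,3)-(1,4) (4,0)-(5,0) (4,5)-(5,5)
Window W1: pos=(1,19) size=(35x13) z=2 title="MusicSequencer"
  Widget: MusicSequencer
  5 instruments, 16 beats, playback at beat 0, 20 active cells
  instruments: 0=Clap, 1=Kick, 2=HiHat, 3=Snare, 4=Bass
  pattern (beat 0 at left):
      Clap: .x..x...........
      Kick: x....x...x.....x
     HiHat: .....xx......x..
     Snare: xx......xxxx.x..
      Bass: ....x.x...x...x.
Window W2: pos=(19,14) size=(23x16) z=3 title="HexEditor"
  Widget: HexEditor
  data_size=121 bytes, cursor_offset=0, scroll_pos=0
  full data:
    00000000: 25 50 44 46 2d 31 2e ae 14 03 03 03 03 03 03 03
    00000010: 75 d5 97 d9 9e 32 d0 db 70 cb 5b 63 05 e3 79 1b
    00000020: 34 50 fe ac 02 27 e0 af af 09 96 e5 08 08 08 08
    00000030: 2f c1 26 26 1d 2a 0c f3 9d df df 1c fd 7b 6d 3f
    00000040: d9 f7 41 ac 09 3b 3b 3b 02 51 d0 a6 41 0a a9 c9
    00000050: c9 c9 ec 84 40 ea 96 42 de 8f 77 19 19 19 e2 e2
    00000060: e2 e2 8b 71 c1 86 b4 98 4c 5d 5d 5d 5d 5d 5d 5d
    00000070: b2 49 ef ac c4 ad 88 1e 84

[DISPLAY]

                                         
                                         
                                         
                                 ┏━━━━━━━
                                 ┃ Circui
                                 ┠───────
                                 ┃   0 1 
                                 ┃0  [.] 
                                 ┃       
                                 ┃1   ·  
                                 ┃    │  
                                 ┃2   ·  
                                 ┃       
                 ┏━━━━━━━━━━━━━━━━━━━━━┓ 
                 ┃ HexEditor           ┃ 
                 ┠─────────────────────┨ 
                 ┃00000000  25 50 44 46┃ 
                 ┃00000010  75 d5 97 d9┃ 
━━━━━━━━━━━━━━━━━┃00000020  34 50 fe ac┃━
 MusicSequencer  ┃00000030  2f c1 26 26┃ 
─────────────────┃00000040  d9 f7 41 ac┃ 
      ▼1234567890┃00000050  c9 c9 ec 84┃ 
  Clap·█··█······┃00000060  e2 e2 8b 71┃ 
  Kick█····█···█·┃00000070  b2 49 ef ac┃ 


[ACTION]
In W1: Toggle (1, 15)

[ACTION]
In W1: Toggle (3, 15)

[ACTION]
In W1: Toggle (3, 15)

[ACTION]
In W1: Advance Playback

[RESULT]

                                         
                                         
                                         
                                 ┏━━━━━━━
                                 ┃ Circui
                                 ┠───────
                                 ┃   0 1 
                                 ┃0  [.] 
                                 ┃       
                                 ┃1   ·  
                                 ┃    │  
                                 ┃2   ·  
                                 ┃       
                 ┏━━━━━━━━━━━━━━━━━━━━━┓ 
                 ┃ HexEditor           ┃ 
                 ┠─────────────────────┨ 
                 ┃00000000  25 50 44 46┃ 
                 ┃00000010  75 d5 97 d9┃ 
━━━━━━━━━━━━━━━━━┃00000020  34 50 fe ac┃━
 MusicSequencer  ┃00000030  2f c1 26 26┃ 
─────────────────┃00000040  d9 f7 41 ac┃ 
      0▼234567890┃00000050  c9 c9 ec 84┃ 
  Clap·█··█······┃00000060  e2 e2 8b 71┃ 
  Kick█····█···█·┃00000070  b2 49 ef ac┃ 
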